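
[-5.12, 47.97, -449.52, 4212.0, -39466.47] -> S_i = -5.12*(-9.37)^i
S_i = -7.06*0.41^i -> [-7.06, -2.89, -1.19, -0.49, -0.2]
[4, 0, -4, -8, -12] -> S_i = 4 + -4*i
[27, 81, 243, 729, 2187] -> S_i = 27*3^i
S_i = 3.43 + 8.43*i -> [3.43, 11.86, 20.29, 28.72, 37.15]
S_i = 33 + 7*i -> [33, 40, 47, 54, 61]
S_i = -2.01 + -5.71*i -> [-2.01, -7.72, -13.43, -19.14, -24.85]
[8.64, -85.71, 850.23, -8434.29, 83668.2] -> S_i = 8.64*(-9.92)^i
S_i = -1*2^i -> [-1, -2, -4, -8, -16]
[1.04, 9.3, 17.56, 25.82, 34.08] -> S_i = 1.04 + 8.26*i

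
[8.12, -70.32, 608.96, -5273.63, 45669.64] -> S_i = 8.12*(-8.66)^i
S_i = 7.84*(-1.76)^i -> [7.84, -13.8, 24.29, -42.74, 75.23]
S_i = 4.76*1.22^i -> [4.76, 5.81, 7.08, 8.64, 10.54]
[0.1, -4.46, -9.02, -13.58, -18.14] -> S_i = 0.10 + -4.56*i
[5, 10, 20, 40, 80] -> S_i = 5*2^i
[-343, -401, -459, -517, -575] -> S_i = -343 + -58*i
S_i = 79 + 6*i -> [79, 85, 91, 97, 103]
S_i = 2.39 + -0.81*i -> [2.39, 1.58, 0.77, -0.04, -0.85]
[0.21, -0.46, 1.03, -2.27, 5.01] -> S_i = 0.21*(-2.21)^i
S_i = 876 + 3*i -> [876, 879, 882, 885, 888]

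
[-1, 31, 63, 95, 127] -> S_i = -1 + 32*i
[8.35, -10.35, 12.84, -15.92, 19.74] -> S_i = 8.35*(-1.24)^i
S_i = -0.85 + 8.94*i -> [-0.85, 8.09, 17.03, 25.97, 34.91]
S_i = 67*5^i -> [67, 335, 1675, 8375, 41875]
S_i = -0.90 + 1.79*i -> [-0.9, 0.89, 2.68, 4.47, 6.26]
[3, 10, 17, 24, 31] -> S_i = 3 + 7*i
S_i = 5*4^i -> [5, 20, 80, 320, 1280]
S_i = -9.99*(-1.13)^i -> [-9.99, 11.29, -12.76, 14.41, -16.29]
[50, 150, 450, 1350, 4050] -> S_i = 50*3^i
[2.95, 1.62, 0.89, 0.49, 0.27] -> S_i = 2.95*0.55^i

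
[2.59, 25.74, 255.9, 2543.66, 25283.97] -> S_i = 2.59*9.94^i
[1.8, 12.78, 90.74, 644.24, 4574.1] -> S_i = 1.80*7.10^i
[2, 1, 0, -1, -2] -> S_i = 2 + -1*i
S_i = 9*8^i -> [9, 72, 576, 4608, 36864]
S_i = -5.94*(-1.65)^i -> [-5.94, 9.8, -16.17, 26.68, -44.03]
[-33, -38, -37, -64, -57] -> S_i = Random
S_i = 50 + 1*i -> [50, 51, 52, 53, 54]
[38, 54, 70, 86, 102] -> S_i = 38 + 16*i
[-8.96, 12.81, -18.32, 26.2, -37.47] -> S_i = -8.96*(-1.43)^i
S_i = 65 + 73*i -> [65, 138, 211, 284, 357]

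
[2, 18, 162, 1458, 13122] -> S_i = 2*9^i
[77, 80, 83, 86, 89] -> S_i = 77 + 3*i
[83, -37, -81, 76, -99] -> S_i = Random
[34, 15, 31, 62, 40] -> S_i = Random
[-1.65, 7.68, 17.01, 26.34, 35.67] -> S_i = -1.65 + 9.33*i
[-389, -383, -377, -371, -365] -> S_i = -389 + 6*i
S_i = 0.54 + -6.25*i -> [0.54, -5.71, -11.96, -18.21, -24.46]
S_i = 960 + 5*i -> [960, 965, 970, 975, 980]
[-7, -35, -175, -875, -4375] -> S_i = -7*5^i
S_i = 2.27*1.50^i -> [2.27, 3.4, 5.11, 7.66, 11.49]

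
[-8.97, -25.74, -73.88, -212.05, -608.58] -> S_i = -8.97*2.87^i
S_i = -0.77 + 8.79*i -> [-0.77, 8.02, 16.81, 25.6, 34.39]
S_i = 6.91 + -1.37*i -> [6.91, 5.54, 4.17, 2.8, 1.43]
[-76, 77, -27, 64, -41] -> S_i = Random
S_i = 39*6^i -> [39, 234, 1404, 8424, 50544]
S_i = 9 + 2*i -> [9, 11, 13, 15, 17]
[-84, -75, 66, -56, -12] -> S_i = Random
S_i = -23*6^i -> [-23, -138, -828, -4968, -29808]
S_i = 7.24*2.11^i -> [7.24, 15.28, 32.23, 68.01, 143.51]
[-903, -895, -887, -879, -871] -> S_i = -903 + 8*i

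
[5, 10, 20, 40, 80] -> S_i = 5*2^i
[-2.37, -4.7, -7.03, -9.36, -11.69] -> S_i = -2.37 + -2.33*i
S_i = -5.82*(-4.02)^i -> [-5.82, 23.4, -94.05, 378.1, -1519.94]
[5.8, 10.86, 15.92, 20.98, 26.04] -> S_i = 5.80 + 5.06*i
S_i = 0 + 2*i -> [0, 2, 4, 6, 8]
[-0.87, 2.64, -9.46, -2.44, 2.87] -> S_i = Random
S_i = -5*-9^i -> [-5, 45, -405, 3645, -32805]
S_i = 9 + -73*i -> [9, -64, -137, -210, -283]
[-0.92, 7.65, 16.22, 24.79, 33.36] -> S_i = -0.92 + 8.57*i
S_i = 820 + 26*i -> [820, 846, 872, 898, 924]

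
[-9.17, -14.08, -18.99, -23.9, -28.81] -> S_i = -9.17 + -4.91*i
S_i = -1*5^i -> [-1, -5, -25, -125, -625]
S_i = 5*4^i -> [5, 20, 80, 320, 1280]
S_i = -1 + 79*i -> [-1, 78, 157, 236, 315]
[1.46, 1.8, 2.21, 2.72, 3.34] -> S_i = 1.46*1.23^i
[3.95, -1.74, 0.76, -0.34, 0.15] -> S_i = 3.95*(-0.44)^i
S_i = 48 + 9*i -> [48, 57, 66, 75, 84]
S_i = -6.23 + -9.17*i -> [-6.23, -15.4, -24.57, -33.74, -42.91]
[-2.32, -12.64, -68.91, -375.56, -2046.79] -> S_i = -2.32*5.45^i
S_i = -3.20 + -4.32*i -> [-3.2, -7.52, -11.84, -16.16, -20.48]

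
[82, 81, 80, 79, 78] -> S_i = 82 + -1*i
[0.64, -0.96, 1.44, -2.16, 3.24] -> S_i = 0.64*(-1.50)^i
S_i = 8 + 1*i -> [8, 9, 10, 11, 12]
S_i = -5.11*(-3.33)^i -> [-5.11, 17.02, -56.66, 188.69, -628.34]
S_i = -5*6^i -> [-5, -30, -180, -1080, -6480]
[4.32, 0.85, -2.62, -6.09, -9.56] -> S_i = 4.32 + -3.47*i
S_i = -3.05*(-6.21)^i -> [-3.05, 18.94, -117.62, 730.42, -4535.93]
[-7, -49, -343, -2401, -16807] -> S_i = -7*7^i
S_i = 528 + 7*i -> [528, 535, 542, 549, 556]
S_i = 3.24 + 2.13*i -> [3.24, 5.37, 7.5, 9.63, 11.76]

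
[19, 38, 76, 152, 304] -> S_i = 19*2^i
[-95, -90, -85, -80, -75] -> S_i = -95 + 5*i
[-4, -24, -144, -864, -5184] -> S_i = -4*6^i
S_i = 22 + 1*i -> [22, 23, 24, 25, 26]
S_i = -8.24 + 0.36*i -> [-8.24, -7.88, -7.52, -7.16, -6.8]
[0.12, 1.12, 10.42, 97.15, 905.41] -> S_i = 0.12*9.32^i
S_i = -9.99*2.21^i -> [-9.99, -22.08, -48.79, -107.83, -238.31]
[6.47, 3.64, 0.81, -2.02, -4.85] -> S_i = 6.47 + -2.83*i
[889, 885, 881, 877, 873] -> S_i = 889 + -4*i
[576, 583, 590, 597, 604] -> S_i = 576 + 7*i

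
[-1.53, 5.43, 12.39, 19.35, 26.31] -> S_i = -1.53 + 6.96*i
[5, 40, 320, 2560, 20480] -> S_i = 5*8^i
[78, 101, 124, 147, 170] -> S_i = 78 + 23*i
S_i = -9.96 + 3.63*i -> [-9.96, -6.33, -2.7, 0.93, 4.56]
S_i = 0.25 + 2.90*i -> [0.25, 3.15, 6.05, 8.95, 11.85]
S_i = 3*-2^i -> [3, -6, 12, -24, 48]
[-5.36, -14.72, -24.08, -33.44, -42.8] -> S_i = -5.36 + -9.36*i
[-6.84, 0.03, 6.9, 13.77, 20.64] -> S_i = -6.84 + 6.87*i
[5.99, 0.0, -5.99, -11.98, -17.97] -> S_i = 5.99 + -5.99*i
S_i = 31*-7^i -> [31, -217, 1519, -10633, 74431]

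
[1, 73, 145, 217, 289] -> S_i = 1 + 72*i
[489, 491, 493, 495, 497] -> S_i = 489 + 2*i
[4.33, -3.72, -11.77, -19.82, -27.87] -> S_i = 4.33 + -8.05*i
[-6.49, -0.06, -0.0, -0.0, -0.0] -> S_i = -6.49*0.01^i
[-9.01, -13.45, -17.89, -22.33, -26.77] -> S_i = -9.01 + -4.44*i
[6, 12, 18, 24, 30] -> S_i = 6 + 6*i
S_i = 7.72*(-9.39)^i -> [7.72, -72.49, 680.69, -6391.67, 60017.74]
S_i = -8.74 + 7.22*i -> [-8.74, -1.52, 5.7, 12.92, 20.14]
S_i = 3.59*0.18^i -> [3.59, 0.65, 0.12, 0.02, 0.0]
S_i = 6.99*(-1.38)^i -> [6.99, -9.65, 13.31, -18.37, 25.35]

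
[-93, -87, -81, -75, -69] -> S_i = -93 + 6*i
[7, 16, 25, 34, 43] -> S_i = 7 + 9*i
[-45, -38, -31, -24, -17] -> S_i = -45 + 7*i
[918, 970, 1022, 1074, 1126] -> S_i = 918 + 52*i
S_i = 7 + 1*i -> [7, 8, 9, 10, 11]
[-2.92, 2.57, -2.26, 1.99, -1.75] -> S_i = -2.92*(-0.88)^i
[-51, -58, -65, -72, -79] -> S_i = -51 + -7*i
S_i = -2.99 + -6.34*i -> [-2.99, -9.33, -15.67, -22.01, -28.35]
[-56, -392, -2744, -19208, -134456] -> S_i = -56*7^i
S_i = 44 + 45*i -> [44, 89, 134, 179, 224]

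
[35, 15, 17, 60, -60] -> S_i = Random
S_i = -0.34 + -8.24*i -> [-0.34, -8.58, -16.82, -25.06, -33.3]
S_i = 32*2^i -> [32, 64, 128, 256, 512]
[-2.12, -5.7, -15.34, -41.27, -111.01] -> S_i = -2.12*2.69^i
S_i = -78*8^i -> [-78, -624, -4992, -39936, -319488]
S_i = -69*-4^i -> [-69, 276, -1104, 4416, -17664]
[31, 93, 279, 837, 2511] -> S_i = 31*3^i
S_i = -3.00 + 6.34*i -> [-3.0, 3.34, 9.68, 16.02, 22.36]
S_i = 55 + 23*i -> [55, 78, 101, 124, 147]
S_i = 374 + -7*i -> [374, 367, 360, 353, 346]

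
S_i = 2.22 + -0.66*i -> [2.22, 1.56, 0.9, 0.24, -0.42]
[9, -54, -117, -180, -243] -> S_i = 9 + -63*i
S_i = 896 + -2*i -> [896, 894, 892, 890, 888]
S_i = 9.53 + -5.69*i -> [9.53, 3.84, -1.85, -7.54, -13.23]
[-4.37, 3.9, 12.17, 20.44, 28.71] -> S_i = -4.37 + 8.27*i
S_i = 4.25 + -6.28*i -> [4.25, -2.03, -8.31, -14.59, -20.87]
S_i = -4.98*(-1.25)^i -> [-4.98, 6.22, -7.78, 9.73, -12.16]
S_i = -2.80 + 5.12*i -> [-2.8, 2.32, 7.44, 12.56, 17.68]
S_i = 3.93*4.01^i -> [3.93, 15.76, 63.19, 253.41, 1016.18]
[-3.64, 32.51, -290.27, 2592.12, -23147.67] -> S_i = -3.64*(-8.93)^i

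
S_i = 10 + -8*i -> [10, 2, -6, -14, -22]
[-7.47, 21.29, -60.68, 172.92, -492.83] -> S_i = -7.47*(-2.85)^i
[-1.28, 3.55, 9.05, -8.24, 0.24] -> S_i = Random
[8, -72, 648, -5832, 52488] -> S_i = 8*-9^i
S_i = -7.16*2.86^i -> [-7.16, -20.48, -58.57, -167.5, -479.05]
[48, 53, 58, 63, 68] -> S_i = 48 + 5*i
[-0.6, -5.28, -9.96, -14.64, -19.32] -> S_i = -0.60 + -4.68*i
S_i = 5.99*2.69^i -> [5.99, 16.11, 43.34, 116.6, 313.64]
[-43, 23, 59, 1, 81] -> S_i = Random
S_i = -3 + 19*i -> [-3, 16, 35, 54, 73]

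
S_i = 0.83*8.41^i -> [0.83, 6.98, 58.7, 493.7, 4152.05]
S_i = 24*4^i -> [24, 96, 384, 1536, 6144]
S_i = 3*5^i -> [3, 15, 75, 375, 1875]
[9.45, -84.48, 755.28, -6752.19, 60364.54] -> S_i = 9.45*(-8.94)^i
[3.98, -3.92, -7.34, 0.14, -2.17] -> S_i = Random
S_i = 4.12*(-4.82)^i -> [4.12, -19.86, 95.72, -461.36, 2223.75]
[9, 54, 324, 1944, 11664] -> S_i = 9*6^i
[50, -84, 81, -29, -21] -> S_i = Random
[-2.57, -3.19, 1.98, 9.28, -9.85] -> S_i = Random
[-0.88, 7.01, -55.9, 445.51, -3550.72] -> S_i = -0.88*(-7.97)^i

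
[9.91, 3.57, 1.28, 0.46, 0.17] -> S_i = 9.91*0.36^i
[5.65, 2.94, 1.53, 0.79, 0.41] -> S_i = 5.65*0.52^i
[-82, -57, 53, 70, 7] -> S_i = Random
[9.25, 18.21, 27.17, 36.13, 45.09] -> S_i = 9.25 + 8.96*i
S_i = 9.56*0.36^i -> [9.56, 3.44, 1.24, 0.45, 0.16]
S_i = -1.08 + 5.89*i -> [-1.08, 4.81, 10.7, 16.59, 22.48]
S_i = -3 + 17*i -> [-3, 14, 31, 48, 65]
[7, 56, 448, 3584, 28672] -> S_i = 7*8^i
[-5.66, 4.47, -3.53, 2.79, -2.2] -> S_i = -5.66*(-0.79)^i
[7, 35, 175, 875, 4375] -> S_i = 7*5^i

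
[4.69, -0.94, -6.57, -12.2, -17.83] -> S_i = 4.69 + -5.63*i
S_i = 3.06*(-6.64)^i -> [3.06, -20.32, 134.91, -895.83, 5948.31]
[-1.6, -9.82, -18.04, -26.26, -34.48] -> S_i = -1.60 + -8.22*i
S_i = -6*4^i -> [-6, -24, -96, -384, -1536]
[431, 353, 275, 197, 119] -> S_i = 431 + -78*i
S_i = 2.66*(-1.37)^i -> [2.66, -3.64, 4.99, -6.84, 9.37]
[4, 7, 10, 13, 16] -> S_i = 4 + 3*i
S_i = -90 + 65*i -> [-90, -25, 40, 105, 170]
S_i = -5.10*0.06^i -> [-5.1, -0.31, -0.02, -0.0, -0.0]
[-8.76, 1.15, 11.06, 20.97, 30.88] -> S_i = -8.76 + 9.91*i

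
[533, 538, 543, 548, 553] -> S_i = 533 + 5*i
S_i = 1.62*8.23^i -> [1.62, 13.33, 109.73, 903.06, 7432.15]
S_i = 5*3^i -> [5, 15, 45, 135, 405]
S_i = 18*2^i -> [18, 36, 72, 144, 288]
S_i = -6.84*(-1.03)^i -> [-6.84, 7.05, -7.26, 7.47, -7.7]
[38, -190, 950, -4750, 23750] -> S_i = 38*-5^i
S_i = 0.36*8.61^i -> [0.36, 3.1, 26.69, 229.78, 1978.4]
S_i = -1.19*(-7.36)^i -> [-1.19, 8.76, -64.46, 474.44, -3491.87]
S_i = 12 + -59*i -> [12, -47, -106, -165, -224]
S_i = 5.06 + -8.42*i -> [5.06, -3.36, -11.78, -20.2, -28.62]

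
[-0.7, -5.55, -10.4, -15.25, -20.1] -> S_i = -0.70 + -4.85*i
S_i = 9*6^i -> [9, 54, 324, 1944, 11664]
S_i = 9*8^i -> [9, 72, 576, 4608, 36864]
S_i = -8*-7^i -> [-8, 56, -392, 2744, -19208]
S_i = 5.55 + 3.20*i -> [5.55, 8.75, 11.95, 15.15, 18.35]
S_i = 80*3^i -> [80, 240, 720, 2160, 6480]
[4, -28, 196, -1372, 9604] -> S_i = 4*-7^i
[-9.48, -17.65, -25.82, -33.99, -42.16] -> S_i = -9.48 + -8.17*i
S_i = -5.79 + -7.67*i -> [-5.79, -13.46, -21.13, -28.8, -36.47]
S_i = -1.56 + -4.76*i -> [-1.56, -6.32, -11.08, -15.84, -20.6]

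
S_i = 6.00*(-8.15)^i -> [6.0, -48.9, 398.54, -3248.06, 26471.69]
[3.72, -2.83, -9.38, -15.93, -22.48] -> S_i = 3.72 + -6.55*i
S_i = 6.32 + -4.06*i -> [6.32, 2.26, -1.8, -5.86, -9.92]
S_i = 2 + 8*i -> [2, 10, 18, 26, 34]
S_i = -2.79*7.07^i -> [-2.79, -19.73, -139.46, -985.97, -6970.79]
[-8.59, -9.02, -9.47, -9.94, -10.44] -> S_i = -8.59*1.05^i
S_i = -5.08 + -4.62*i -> [-5.08, -9.7, -14.32, -18.94, -23.56]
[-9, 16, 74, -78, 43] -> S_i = Random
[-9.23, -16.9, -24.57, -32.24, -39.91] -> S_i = -9.23 + -7.67*i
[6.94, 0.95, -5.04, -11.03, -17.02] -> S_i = 6.94 + -5.99*i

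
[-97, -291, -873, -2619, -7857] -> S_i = -97*3^i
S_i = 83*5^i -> [83, 415, 2075, 10375, 51875]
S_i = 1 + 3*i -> [1, 4, 7, 10, 13]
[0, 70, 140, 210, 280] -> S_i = 0 + 70*i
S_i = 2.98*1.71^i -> [2.98, 5.1, 8.71, 14.9, 25.48]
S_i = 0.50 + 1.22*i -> [0.5, 1.72, 2.94, 4.16, 5.38]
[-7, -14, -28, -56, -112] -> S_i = -7*2^i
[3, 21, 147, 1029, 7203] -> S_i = 3*7^i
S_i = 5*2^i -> [5, 10, 20, 40, 80]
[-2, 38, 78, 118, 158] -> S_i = -2 + 40*i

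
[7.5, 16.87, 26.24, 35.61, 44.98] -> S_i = 7.50 + 9.37*i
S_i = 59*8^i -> [59, 472, 3776, 30208, 241664]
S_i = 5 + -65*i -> [5, -60, -125, -190, -255]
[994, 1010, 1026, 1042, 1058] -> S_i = 994 + 16*i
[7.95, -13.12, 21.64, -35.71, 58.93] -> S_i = 7.95*(-1.65)^i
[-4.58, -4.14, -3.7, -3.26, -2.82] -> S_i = -4.58 + 0.44*i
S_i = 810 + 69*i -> [810, 879, 948, 1017, 1086]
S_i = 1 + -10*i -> [1, -9, -19, -29, -39]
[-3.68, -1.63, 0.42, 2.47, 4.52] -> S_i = -3.68 + 2.05*i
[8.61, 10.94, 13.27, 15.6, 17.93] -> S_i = 8.61 + 2.33*i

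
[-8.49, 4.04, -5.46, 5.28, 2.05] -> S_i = Random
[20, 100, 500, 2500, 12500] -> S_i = 20*5^i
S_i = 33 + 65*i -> [33, 98, 163, 228, 293]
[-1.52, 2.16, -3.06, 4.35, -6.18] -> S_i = -1.52*(-1.42)^i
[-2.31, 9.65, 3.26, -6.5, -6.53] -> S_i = Random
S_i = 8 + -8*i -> [8, 0, -8, -16, -24]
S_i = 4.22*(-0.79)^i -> [4.22, -3.33, 2.63, -2.08, 1.64]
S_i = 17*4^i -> [17, 68, 272, 1088, 4352]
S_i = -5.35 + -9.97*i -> [-5.35, -15.32, -25.29, -35.26, -45.23]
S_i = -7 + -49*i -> [-7, -56, -105, -154, -203]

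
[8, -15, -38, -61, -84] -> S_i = 8 + -23*i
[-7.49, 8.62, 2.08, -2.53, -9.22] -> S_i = Random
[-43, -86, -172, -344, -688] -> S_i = -43*2^i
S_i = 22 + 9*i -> [22, 31, 40, 49, 58]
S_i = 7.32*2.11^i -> [7.32, 15.45, 32.59, 68.76, 145.09]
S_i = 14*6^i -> [14, 84, 504, 3024, 18144]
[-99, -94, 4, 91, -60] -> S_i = Random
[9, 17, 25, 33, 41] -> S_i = 9 + 8*i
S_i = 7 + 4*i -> [7, 11, 15, 19, 23]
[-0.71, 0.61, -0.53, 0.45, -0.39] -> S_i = -0.71*(-0.86)^i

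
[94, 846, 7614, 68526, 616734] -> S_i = 94*9^i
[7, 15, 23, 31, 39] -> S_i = 7 + 8*i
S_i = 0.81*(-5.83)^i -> [0.81, -4.72, 27.53, -160.51, 935.75]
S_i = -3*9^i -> [-3, -27, -243, -2187, -19683]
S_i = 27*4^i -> [27, 108, 432, 1728, 6912]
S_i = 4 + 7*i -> [4, 11, 18, 25, 32]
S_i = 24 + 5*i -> [24, 29, 34, 39, 44]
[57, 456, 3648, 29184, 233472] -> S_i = 57*8^i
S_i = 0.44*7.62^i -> [0.44, 3.35, 25.55, 194.68, 1483.45]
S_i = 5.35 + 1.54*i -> [5.35, 6.89, 8.43, 9.97, 11.51]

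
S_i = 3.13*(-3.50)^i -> [3.13, -10.96, 38.34, -134.2, 469.7]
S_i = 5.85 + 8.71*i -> [5.85, 14.56, 23.27, 31.98, 40.69]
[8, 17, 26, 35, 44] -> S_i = 8 + 9*i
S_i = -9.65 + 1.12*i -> [-9.65, -8.53, -7.41, -6.29, -5.17]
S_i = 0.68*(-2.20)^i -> [0.68, -1.5, 3.29, -7.24, 15.93]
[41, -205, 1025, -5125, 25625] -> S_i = 41*-5^i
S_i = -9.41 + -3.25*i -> [-9.41, -12.66, -15.91, -19.16, -22.41]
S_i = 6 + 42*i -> [6, 48, 90, 132, 174]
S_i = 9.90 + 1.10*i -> [9.9, 11.0, 12.1, 13.2, 14.3]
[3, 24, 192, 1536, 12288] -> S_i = 3*8^i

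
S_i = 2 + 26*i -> [2, 28, 54, 80, 106]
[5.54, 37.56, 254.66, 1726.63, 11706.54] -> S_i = 5.54*6.78^i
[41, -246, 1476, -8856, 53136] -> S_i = 41*-6^i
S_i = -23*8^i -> [-23, -184, -1472, -11776, -94208]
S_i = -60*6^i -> [-60, -360, -2160, -12960, -77760]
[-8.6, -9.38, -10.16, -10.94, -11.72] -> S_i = -8.60 + -0.78*i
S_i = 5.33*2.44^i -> [5.33, 13.01, 31.73, 77.43, 188.92]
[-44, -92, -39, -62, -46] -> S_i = Random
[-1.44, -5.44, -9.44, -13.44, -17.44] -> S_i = -1.44 + -4.00*i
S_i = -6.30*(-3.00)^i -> [-6.3, 18.9, -56.7, 170.1, -510.3]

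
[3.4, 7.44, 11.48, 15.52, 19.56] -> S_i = 3.40 + 4.04*i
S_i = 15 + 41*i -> [15, 56, 97, 138, 179]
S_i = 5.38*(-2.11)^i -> [5.38, -11.35, 23.95, -50.54, 106.64]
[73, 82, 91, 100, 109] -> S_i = 73 + 9*i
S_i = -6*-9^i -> [-6, 54, -486, 4374, -39366]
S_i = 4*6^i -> [4, 24, 144, 864, 5184]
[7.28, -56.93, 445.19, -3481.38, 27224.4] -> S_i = 7.28*(-7.82)^i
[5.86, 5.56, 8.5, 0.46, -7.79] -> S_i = Random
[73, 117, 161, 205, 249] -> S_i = 73 + 44*i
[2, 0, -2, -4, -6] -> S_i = 2 + -2*i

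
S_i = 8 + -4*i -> [8, 4, 0, -4, -8]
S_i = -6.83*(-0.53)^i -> [-6.83, 3.62, -1.92, 1.02, -0.54]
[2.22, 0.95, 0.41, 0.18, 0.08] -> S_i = 2.22*0.43^i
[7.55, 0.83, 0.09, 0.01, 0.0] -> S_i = 7.55*0.11^i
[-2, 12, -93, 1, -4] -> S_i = Random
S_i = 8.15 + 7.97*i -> [8.15, 16.12, 24.09, 32.06, 40.03]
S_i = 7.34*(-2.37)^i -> [7.34, -17.4, 41.23, -97.71, 231.57]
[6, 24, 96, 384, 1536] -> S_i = 6*4^i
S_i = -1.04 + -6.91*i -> [-1.04, -7.95, -14.86, -21.77, -28.68]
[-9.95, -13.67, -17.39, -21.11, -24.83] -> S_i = -9.95 + -3.72*i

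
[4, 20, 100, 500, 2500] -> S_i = 4*5^i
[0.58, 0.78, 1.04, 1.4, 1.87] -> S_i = 0.58*1.34^i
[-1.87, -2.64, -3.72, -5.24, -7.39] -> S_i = -1.87*1.41^i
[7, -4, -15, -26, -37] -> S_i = 7 + -11*i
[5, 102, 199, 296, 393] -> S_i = 5 + 97*i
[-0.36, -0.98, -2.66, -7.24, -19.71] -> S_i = -0.36*2.72^i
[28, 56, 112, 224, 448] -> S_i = 28*2^i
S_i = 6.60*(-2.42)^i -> [6.6, -15.97, 38.65, -93.54, 226.36]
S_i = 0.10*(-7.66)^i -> [0.1, -0.77, 5.87, -44.95, 344.28]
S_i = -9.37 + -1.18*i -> [-9.37, -10.55, -11.73, -12.91, -14.09]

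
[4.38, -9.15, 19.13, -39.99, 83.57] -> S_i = 4.38*(-2.09)^i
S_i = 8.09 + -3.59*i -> [8.09, 4.5, 0.91, -2.68, -6.27]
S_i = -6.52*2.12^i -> [-6.52, -13.82, -29.3, -62.12, -131.7]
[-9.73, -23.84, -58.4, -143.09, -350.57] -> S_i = -9.73*2.45^i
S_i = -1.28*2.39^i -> [-1.28, -3.06, -7.31, -17.47, -41.76]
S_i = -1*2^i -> [-1, -2, -4, -8, -16]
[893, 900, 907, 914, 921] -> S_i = 893 + 7*i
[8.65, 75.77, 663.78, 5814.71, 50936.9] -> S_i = 8.65*8.76^i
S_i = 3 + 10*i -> [3, 13, 23, 33, 43]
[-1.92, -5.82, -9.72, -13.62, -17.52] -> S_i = -1.92 + -3.90*i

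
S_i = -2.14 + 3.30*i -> [-2.14, 1.16, 4.46, 7.76, 11.06]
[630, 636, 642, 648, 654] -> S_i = 630 + 6*i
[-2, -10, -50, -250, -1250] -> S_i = -2*5^i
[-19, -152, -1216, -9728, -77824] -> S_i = -19*8^i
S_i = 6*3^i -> [6, 18, 54, 162, 486]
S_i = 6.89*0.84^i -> [6.89, 5.79, 4.86, 4.08, 3.43]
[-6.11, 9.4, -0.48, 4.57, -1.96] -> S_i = Random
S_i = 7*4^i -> [7, 28, 112, 448, 1792]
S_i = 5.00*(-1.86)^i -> [5.0, -9.3, 17.3, -32.17, 59.84]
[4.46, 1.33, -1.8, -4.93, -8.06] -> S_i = 4.46 + -3.13*i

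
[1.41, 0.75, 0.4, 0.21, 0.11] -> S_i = 1.41*0.53^i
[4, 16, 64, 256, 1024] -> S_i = 4*4^i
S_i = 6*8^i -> [6, 48, 384, 3072, 24576]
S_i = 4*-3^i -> [4, -12, 36, -108, 324]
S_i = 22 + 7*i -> [22, 29, 36, 43, 50]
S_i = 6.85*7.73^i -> [6.85, 52.95, 409.31, 3163.95, 24457.3]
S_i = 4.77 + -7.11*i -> [4.77, -2.34, -9.45, -16.56, -23.67]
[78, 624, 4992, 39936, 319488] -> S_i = 78*8^i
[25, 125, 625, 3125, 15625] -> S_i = 25*5^i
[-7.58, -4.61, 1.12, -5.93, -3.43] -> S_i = Random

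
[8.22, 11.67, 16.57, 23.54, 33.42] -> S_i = 8.22*1.42^i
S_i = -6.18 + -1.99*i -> [-6.18, -8.17, -10.16, -12.15, -14.14]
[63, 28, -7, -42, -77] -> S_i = 63 + -35*i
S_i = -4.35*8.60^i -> [-4.35, -37.41, -321.73, -2766.84, -23794.85]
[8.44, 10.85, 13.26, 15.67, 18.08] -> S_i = 8.44 + 2.41*i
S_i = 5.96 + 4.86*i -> [5.96, 10.82, 15.68, 20.54, 25.4]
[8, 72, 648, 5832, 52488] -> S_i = 8*9^i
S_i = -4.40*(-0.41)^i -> [-4.4, 1.8, -0.74, 0.3, -0.12]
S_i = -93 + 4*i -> [-93, -89, -85, -81, -77]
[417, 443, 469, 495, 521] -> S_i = 417 + 26*i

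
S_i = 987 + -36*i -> [987, 951, 915, 879, 843]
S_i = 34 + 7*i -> [34, 41, 48, 55, 62]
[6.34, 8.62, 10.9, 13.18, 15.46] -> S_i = 6.34 + 2.28*i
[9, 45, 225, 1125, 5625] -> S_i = 9*5^i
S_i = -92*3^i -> [-92, -276, -828, -2484, -7452]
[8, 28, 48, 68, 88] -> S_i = 8 + 20*i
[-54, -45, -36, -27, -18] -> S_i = -54 + 9*i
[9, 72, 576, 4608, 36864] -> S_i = 9*8^i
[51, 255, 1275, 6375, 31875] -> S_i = 51*5^i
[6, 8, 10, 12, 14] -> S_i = 6 + 2*i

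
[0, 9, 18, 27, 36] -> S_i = 0 + 9*i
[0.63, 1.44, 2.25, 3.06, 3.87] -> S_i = 0.63 + 0.81*i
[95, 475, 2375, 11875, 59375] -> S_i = 95*5^i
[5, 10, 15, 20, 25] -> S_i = 5 + 5*i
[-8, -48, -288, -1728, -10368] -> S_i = -8*6^i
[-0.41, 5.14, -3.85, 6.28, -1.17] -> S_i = Random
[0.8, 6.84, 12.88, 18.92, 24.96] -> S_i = 0.80 + 6.04*i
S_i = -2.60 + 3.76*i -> [-2.6, 1.16, 4.92, 8.68, 12.44]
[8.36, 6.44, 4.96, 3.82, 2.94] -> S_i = 8.36*0.77^i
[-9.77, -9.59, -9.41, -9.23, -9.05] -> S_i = -9.77 + 0.18*i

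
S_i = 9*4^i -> [9, 36, 144, 576, 2304]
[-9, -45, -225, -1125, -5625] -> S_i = -9*5^i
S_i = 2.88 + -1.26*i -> [2.88, 1.62, 0.36, -0.9, -2.16]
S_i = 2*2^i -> [2, 4, 8, 16, 32]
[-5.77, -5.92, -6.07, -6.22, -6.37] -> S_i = -5.77 + -0.15*i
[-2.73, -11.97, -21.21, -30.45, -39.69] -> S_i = -2.73 + -9.24*i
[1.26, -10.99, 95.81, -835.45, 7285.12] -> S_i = 1.26*(-8.72)^i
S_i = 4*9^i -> [4, 36, 324, 2916, 26244]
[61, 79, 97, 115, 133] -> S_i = 61 + 18*i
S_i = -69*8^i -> [-69, -552, -4416, -35328, -282624]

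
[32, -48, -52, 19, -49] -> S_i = Random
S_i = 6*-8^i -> [6, -48, 384, -3072, 24576]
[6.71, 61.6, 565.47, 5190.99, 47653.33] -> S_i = 6.71*9.18^i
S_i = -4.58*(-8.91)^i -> [-4.58, 40.81, -363.6, 3239.65, -28865.31]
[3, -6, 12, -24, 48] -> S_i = 3*-2^i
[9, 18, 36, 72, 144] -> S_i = 9*2^i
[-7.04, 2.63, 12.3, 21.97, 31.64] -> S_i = -7.04 + 9.67*i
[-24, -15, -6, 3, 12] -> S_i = -24 + 9*i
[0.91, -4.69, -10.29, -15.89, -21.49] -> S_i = 0.91 + -5.60*i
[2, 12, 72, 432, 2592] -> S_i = 2*6^i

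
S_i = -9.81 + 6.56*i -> [-9.81, -3.25, 3.31, 9.87, 16.43]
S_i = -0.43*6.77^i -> [-0.43, -2.91, -19.71, -133.42, -903.28]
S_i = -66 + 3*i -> [-66, -63, -60, -57, -54]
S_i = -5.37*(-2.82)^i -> [-5.37, 15.14, -42.7, 120.43, -339.6]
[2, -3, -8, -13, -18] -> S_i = 2 + -5*i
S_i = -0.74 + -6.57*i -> [-0.74, -7.31, -13.88, -20.45, -27.02]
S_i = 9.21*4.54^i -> [9.21, 41.81, 189.83, 861.84, 3912.76]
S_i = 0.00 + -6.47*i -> [0.0, -6.47, -12.94, -19.41, -25.88]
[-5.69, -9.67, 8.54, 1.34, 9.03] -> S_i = Random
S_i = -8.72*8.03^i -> [-8.72, -70.02, -562.27, -4515.06, -36255.9]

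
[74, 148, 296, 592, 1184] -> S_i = 74*2^i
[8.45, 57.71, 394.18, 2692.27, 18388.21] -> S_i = 8.45*6.83^i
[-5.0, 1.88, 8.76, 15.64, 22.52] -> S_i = -5.00 + 6.88*i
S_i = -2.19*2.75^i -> [-2.19, -6.02, -16.56, -45.55, -125.25]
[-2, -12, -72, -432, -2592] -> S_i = -2*6^i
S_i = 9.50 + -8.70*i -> [9.5, 0.8, -7.9, -16.6, -25.3]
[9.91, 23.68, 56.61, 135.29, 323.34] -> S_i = 9.91*2.39^i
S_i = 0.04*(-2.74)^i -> [0.04, -0.11, 0.3, -0.82, 2.25]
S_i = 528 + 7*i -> [528, 535, 542, 549, 556]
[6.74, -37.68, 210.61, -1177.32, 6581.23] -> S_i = 6.74*(-5.59)^i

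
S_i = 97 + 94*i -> [97, 191, 285, 379, 473]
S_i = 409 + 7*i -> [409, 416, 423, 430, 437]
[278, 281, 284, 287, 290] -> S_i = 278 + 3*i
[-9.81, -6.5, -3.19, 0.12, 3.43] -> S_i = -9.81 + 3.31*i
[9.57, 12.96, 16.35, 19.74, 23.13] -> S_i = 9.57 + 3.39*i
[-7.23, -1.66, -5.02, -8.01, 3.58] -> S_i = Random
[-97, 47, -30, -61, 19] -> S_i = Random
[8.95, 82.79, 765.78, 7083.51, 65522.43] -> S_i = 8.95*9.25^i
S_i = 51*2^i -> [51, 102, 204, 408, 816]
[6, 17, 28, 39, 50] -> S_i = 6 + 11*i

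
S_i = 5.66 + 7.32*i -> [5.66, 12.98, 20.3, 27.62, 34.94]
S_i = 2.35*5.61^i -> [2.35, 13.18, 73.96, 414.91, 2327.66]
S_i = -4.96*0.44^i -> [-4.96, -2.18, -0.96, -0.42, -0.19]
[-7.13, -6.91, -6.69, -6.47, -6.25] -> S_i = -7.13 + 0.22*i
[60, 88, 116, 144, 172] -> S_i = 60 + 28*i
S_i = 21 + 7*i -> [21, 28, 35, 42, 49]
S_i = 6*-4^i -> [6, -24, 96, -384, 1536]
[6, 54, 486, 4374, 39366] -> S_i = 6*9^i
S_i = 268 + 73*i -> [268, 341, 414, 487, 560]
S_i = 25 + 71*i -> [25, 96, 167, 238, 309]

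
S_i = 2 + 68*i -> [2, 70, 138, 206, 274]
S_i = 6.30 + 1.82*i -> [6.3, 8.12, 9.94, 11.76, 13.58]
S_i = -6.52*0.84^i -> [-6.52, -5.48, -4.6, -3.86, -3.25]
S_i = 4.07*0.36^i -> [4.07, 1.47, 0.53, 0.19, 0.07]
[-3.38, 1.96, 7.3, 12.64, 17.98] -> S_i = -3.38 + 5.34*i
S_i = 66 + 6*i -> [66, 72, 78, 84, 90]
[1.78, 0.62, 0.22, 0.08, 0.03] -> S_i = 1.78*0.35^i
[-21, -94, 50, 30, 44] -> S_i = Random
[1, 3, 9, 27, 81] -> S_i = 1*3^i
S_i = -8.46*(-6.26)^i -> [-8.46, 52.96, -331.53, 2075.36, -12991.75]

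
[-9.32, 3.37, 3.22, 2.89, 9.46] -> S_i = Random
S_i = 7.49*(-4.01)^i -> [7.49, -30.03, 120.44, -482.96, 1936.69]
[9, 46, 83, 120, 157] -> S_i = 9 + 37*i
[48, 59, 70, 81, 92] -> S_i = 48 + 11*i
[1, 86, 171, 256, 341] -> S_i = 1 + 85*i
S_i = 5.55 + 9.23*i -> [5.55, 14.78, 24.01, 33.24, 42.47]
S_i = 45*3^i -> [45, 135, 405, 1215, 3645]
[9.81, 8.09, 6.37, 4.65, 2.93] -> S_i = 9.81 + -1.72*i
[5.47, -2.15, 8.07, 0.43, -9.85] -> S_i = Random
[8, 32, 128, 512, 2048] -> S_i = 8*4^i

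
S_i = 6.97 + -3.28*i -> [6.97, 3.69, 0.41, -2.87, -6.15]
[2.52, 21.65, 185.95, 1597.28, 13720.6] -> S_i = 2.52*8.59^i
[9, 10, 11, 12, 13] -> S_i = 9 + 1*i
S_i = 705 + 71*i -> [705, 776, 847, 918, 989]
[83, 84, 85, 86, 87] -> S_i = 83 + 1*i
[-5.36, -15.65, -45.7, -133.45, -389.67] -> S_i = -5.36*2.92^i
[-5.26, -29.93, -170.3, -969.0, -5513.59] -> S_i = -5.26*5.69^i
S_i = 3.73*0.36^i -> [3.73, 1.34, 0.48, 0.17, 0.06]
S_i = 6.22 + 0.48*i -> [6.22, 6.7, 7.18, 7.66, 8.14]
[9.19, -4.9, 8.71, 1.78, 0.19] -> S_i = Random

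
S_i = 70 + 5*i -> [70, 75, 80, 85, 90]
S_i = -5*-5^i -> [-5, 25, -125, 625, -3125]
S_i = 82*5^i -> [82, 410, 2050, 10250, 51250]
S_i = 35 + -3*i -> [35, 32, 29, 26, 23]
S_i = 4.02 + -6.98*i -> [4.02, -2.96, -9.94, -16.92, -23.9]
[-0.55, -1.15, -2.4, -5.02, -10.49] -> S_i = -0.55*2.09^i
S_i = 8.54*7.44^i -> [8.54, 63.54, 472.72, 3517.03, 26166.74]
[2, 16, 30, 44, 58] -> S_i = 2 + 14*i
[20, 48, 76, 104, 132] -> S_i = 20 + 28*i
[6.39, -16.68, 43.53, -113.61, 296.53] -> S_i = 6.39*(-2.61)^i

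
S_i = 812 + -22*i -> [812, 790, 768, 746, 724]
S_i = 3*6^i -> [3, 18, 108, 648, 3888]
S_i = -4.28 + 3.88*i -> [-4.28, -0.4, 3.48, 7.36, 11.24]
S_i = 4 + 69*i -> [4, 73, 142, 211, 280]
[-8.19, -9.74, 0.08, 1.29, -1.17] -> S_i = Random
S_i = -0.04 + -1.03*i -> [-0.04, -1.07, -2.1, -3.13, -4.16]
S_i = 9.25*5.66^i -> [9.25, 52.36, 296.33, 1677.22, 9493.09]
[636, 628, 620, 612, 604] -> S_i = 636 + -8*i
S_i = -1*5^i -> [-1, -5, -25, -125, -625]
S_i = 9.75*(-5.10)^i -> [9.75, -49.72, 253.6, -1293.35, 6596.07]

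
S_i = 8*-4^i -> [8, -32, 128, -512, 2048]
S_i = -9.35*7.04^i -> [-9.35, -65.82, -463.4, -3262.34, -22966.89]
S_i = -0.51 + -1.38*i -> [-0.51, -1.89, -3.27, -4.65, -6.03]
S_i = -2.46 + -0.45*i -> [-2.46, -2.91, -3.36, -3.81, -4.26]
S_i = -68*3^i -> [-68, -204, -612, -1836, -5508]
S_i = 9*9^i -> [9, 81, 729, 6561, 59049]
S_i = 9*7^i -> [9, 63, 441, 3087, 21609]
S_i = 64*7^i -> [64, 448, 3136, 21952, 153664]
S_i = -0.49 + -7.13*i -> [-0.49, -7.62, -14.75, -21.88, -29.01]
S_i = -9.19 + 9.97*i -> [-9.19, 0.78, 10.75, 20.72, 30.69]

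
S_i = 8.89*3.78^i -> [8.89, 33.6, 127.02, 480.15, 1814.97]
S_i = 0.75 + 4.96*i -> [0.75, 5.71, 10.67, 15.63, 20.59]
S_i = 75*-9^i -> [75, -675, 6075, -54675, 492075]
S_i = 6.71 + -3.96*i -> [6.71, 2.75, -1.21, -5.17, -9.13]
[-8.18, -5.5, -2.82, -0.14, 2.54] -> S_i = -8.18 + 2.68*i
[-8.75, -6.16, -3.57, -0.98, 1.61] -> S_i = -8.75 + 2.59*i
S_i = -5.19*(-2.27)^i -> [-5.19, 11.78, -26.74, 60.71, -137.81]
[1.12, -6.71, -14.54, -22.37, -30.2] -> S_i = 1.12 + -7.83*i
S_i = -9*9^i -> [-9, -81, -729, -6561, -59049]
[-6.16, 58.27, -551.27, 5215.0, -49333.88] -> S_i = -6.16*(-9.46)^i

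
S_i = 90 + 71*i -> [90, 161, 232, 303, 374]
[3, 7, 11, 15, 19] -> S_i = 3 + 4*i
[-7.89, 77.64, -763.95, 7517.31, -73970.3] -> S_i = -7.89*(-9.84)^i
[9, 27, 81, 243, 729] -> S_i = 9*3^i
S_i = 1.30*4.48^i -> [1.3, 5.82, 26.09, 116.89, 523.67]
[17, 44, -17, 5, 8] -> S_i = Random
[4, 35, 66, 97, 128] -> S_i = 4 + 31*i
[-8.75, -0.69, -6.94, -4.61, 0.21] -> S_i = Random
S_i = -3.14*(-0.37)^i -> [-3.14, 1.16, -0.43, 0.16, -0.06]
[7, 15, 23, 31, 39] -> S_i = 7 + 8*i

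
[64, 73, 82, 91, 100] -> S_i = 64 + 9*i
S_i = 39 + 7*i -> [39, 46, 53, 60, 67]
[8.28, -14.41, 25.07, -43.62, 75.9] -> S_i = 8.28*(-1.74)^i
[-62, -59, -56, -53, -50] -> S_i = -62 + 3*i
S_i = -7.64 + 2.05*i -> [-7.64, -5.59, -3.54, -1.49, 0.56]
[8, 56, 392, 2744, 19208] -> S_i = 8*7^i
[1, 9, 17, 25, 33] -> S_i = 1 + 8*i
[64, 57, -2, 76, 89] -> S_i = Random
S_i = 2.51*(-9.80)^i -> [2.51, -24.6, 241.06, -2362.39, 23151.44]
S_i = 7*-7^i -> [7, -49, 343, -2401, 16807]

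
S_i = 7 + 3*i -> [7, 10, 13, 16, 19]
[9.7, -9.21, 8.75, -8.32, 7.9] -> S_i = 9.70*(-0.95)^i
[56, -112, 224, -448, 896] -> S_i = 56*-2^i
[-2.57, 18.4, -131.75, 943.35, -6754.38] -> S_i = -2.57*(-7.16)^i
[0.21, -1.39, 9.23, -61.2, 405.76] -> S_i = 0.21*(-6.63)^i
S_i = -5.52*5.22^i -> [-5.52, -28.81, -150.41, -785.15, -4098.46]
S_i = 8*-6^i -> [8, -48, 288, -1728, 10368]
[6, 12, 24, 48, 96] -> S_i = 6*2^i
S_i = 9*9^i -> [9, 81, 729, 6561, 59049]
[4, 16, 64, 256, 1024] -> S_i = 4*4^i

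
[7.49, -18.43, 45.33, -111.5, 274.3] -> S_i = 7.49*(-2.46)^i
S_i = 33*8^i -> [33, 264, 2112, 16896, 135168]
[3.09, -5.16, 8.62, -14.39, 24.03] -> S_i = 3.09*(-1.67)^i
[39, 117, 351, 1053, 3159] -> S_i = 39*3^i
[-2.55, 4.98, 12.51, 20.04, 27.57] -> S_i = -2.55 + 7.53*i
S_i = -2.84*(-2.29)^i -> [-2.84, 6.5, -14.89, 34.11, -78.1]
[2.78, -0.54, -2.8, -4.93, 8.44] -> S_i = Random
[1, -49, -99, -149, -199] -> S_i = 1 + -50*i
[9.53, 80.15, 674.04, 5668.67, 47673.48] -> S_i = 9.53*8.41^i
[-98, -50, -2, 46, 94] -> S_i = -98 + 48*i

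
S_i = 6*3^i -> [6, 18, 54, 162, 486]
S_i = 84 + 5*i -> [84, 89, 94, 99, 104]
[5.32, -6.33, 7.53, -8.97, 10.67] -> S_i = 5.32*(-1.19)^i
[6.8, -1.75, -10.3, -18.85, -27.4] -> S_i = 6.80 + -8.55*i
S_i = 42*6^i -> [42, 252, 1512, 9072, 54432]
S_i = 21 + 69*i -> [21, 90, 159, 228, 297]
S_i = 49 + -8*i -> [49, 41, 33, 25, 17]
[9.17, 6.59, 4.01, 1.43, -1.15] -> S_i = 9.17 + -2.58*i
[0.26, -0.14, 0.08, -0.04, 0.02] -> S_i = 0.26*(-0.55)^i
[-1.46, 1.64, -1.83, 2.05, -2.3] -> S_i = -1.46*(-1.12)^i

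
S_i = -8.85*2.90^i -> [-8.85, -25.66, -74.43, -215.84, -625.94]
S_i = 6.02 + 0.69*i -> [6.02, 6.71, 7.4, 8.09, 8.78]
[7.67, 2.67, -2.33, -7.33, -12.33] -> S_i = 7.67 + -5.00*i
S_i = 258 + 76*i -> [258, 334, 410, 486, 562]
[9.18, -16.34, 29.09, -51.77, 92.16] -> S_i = 9.18*(-1.78)^i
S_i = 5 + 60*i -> [5, 65, 125, 185, 245]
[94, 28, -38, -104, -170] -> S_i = 94 + -66*i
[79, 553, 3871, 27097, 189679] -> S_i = 79*7^i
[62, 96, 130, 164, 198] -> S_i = 62 + 34*i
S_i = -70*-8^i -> [-70, 560, -4480, 35840, -286720]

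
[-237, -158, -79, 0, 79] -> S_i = -237 + 79*i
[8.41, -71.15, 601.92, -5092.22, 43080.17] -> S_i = 8.41*(-8.46)^i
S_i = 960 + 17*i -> [960, 977, 994, 1011, 1028]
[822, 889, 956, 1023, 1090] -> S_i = 822 + 67*i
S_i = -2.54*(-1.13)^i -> [-2.54, 2.87, -3.24, 3.66, -4.14]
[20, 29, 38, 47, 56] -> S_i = 20 + 9*i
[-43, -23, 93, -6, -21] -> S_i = Random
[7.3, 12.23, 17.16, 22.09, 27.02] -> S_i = 7.30 + 4.93*i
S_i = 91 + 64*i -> [91, 155, 219, 283, 347]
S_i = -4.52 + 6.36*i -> [-4.52, 1.84, 8.2, 14.56, 20.92]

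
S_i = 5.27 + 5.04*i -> [5.27, 10.31, 15.35, 20.39, 25.43]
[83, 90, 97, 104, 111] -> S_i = 83 + 7*i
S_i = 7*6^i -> [7, 42, 252, 1512, 9072]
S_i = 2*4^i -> [2, 8, 32, 128, 512]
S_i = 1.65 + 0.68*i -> [1.65, 2.33, 3.01, 3.69, 4.37]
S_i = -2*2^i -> [-2, -4, -8, -16, -32]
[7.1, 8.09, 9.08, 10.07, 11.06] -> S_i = 7.10 + 0.99*i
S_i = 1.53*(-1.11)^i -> [1.53, -1.7, 1.89, -2.09, 2.32]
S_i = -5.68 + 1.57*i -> [-5.68, -4.11, -2.54, -0.97, 0.6]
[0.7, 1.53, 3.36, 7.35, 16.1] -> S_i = 0.70*2.19^i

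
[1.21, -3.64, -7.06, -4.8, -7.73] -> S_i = Random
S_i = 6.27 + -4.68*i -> [6.27, 1.59, -3.09, -7.77, -12.45]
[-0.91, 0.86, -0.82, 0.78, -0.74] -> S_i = -0.91*(-0.95)^i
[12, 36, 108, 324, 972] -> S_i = 12*3^i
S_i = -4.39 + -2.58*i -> [-4.39, -6.97, -9.55, -12.13, -14.71]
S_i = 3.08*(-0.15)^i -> [3.08, -0.46, 0.07, -0.01, 0.0]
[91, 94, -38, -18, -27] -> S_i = Random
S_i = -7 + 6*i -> [-7, -1, 5, 11, 17]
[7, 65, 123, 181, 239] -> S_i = 7 + 58*i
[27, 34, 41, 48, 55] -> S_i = 27 + 7*i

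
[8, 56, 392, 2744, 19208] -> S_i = 8*7^i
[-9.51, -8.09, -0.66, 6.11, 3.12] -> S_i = Random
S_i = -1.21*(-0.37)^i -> [-1.21, 0.45, -0.17, 0.06, -0.02]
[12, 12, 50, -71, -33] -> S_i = Random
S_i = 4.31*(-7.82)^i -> [4.31, -33.7, 263.57, -2061.09, 16117.75]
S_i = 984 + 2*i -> [984, 986, 988, 990, 992]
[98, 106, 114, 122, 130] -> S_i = 98 + 8*i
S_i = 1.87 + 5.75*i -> [1.87, 7.62, 13.37, 19.12, 24.87]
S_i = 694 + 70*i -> [694, 764, 834, 904, 974]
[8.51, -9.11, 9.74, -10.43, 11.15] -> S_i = 8.51*(-1.07)^i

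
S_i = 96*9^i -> [96, 864, 7776, 69984, 629856]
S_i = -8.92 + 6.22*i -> [-8.92, -2.7, 3.52, 9.74, 15.96]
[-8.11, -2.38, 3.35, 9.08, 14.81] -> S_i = -8.11 + 5.73*i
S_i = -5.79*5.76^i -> [-5.79, -33.35, -192.1, -1106.49, -6373.36]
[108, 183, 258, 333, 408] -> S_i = 108 + 75*i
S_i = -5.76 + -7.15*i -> [-5.76, -12.91, -20.06, -27.21, -34.36]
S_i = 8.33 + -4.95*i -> [8.33, 3.38, -1.57, -6.52, -11.47]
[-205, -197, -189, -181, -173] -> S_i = -205 + 8*i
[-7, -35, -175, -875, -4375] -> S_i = -7*5^i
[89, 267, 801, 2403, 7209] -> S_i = 89*3^i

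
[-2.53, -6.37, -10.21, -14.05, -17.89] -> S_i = -2.53 + -3.84*i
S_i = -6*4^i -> [-6, -24, -96, -384, -1536]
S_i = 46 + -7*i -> [46, 39, 32, 25, 18]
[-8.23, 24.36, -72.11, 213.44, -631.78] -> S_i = -8.23*(-2.96)^i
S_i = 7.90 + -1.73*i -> [7.9, 6.17, 4.44, 2.71, 0.98]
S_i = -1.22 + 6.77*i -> [-1.22, 5.55, 12.32, 19.09, 25.86]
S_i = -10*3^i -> [-10, -30, -90, -270, -810]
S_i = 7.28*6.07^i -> [7.28, 44.19, 268.23, 1628.16, 9882.94]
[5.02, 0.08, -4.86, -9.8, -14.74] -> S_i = 5.02 + -4.94*i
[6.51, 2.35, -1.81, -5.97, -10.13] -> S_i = 6.51 + -4.16*i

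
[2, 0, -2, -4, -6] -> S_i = 2 + -2*i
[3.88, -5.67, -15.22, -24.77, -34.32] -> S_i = 3.88 + -9.55*i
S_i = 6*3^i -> [6, 18, 54, 162, 486]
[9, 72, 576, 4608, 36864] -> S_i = 9*8^i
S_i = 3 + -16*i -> [3, -13, -29, -45, -61]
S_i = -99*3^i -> [-99, -297, -891, -2673, -8019]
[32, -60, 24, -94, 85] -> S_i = Random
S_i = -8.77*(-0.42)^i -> [-8.77, 3.68, -1.55, 0.65, -0.27]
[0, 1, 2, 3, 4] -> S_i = 0 + 1*i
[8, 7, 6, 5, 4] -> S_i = 8 + -1*i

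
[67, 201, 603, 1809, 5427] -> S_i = 67*3^i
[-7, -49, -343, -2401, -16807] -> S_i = -7*7^i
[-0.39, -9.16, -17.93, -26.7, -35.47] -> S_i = -0.39 + -8.77*i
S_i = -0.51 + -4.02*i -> [-0.51, -4.53, -8.55, -12.57, -16.59]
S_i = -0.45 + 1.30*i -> [-0.45, 0.85, 2.15, 3.45, 4.75]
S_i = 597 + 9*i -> [597, 606, 615, 624, 633]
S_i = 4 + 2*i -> [4, 6, 8, 10, 12]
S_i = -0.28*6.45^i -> [-0.28, -1.81, -11.65, -75.13, -484.62]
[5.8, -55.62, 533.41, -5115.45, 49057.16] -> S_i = 5.80*(-9.59)^i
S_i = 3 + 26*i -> [3, 29, 55, 81, 107]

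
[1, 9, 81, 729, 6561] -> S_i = 1*9^i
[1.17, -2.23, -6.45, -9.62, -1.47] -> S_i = Random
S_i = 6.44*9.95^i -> [6.44, 64.08, 637.58, 6343.88, 63121.63]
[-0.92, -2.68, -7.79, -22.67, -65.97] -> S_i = -0.92*2.91^i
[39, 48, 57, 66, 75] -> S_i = 39 + 9*i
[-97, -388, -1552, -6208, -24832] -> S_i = -97*4^i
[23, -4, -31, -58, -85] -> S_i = 23 + -27*i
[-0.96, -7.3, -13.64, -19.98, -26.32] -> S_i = -0.96 + -6.34*i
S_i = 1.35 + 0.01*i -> [1.35, 1.36, 1.37, 1.38, 1.39]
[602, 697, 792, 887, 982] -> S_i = 602 + 95*i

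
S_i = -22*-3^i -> [-22, 66, -198, 594, -1782]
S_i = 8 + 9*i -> [8, 17, 26, 35, 44]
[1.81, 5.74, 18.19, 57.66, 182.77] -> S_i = 1.81*3.17^i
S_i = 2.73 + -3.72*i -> [2.73, -0.99, -4.71, -8.43, -12.15]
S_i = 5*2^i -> [5, 10, 20, 40, 80]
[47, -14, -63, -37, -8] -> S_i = Random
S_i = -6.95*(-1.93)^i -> [-6.95, 13.41, -25.89, 49.96, -96.43]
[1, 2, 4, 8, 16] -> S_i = 1*2^i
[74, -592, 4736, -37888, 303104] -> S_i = 74*-8^i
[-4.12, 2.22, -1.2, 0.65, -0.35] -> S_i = -4.12*(-0.54)^i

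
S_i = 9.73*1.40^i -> [9.73, 13.62, 19.07, 26.7, 37.38]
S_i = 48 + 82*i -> [48, 130, 212, 294, 376]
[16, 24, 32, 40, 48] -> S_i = 16 + 8*i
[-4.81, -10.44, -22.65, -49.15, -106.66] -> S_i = -4.81*2.17^i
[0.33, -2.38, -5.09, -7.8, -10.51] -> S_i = 0.33 + -2.71*i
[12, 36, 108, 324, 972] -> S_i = 12*3^i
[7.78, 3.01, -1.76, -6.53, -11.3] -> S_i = 7.78 + -4.77*i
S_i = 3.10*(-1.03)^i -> [3.1, -3.19, 3.29, -3.39, 3.49]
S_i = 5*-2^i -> [5, -10, 20, -40, 80]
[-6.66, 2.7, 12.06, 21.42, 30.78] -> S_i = -6.66 + 9.36*i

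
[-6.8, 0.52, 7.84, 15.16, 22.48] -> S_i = -6.80 + 7.32*i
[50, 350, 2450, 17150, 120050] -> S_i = 50*7^i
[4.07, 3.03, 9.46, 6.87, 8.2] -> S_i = Random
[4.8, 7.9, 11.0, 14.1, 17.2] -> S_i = 4.80 + 3.10*i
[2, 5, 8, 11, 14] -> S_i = 2 + 3*i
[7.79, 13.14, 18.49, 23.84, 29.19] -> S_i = 7.79 + 5.35*i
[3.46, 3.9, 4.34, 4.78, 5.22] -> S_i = 3.46 + 0.44*i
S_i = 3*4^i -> [3, 12, 48, 192, 768]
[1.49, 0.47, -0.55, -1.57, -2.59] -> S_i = 1.49 + -1.02*i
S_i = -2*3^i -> [-2, -6, -18, -54, -162]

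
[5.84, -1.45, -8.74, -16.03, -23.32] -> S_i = 5.84 + -7.29*i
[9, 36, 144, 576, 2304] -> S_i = 9*4^i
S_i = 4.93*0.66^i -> [4.93, 3.25, 2.15, 1.42, 0.94]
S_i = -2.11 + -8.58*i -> [-2.11, -10.69, -19.27, -27.85, -36.43]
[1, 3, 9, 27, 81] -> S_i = 1*3^i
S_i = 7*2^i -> [7, 14, 28, 56, 112]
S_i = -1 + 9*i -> [-1, 8, 17, 26, 35]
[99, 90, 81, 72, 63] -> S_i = 99 + -9*i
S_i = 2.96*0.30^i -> [2.96, 0.89, 0.27, 0.08, 0.02]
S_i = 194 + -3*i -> [194, 191, 188, 185, 182]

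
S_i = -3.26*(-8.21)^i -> [-3.26, 26.76, -219.74, 1804.04, -14811.2]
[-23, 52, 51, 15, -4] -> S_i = Random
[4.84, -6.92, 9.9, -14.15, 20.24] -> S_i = 4.84*(-1.43)^i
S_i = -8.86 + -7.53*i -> [-8.86, -16.39, -23.92, -31.45, -38.98]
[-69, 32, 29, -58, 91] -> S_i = Random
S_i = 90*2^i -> [90, 180, 360, 720, 1440]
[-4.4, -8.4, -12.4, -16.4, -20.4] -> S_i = -4.40 + -4.00*i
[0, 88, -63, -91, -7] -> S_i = Random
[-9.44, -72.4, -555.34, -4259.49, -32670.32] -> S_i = -9.44*7.67^i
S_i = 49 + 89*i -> [49, 138, 227, 316, 405]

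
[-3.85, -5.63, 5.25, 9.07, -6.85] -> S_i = Random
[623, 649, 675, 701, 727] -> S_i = 623 + 26*i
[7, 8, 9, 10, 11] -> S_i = 7 + 1*i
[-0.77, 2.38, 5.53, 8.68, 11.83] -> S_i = -0.77 + 3.15*i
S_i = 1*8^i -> [1, 8, 64, 512, 4096]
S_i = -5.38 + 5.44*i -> [-5.38, 0.06, 5.5, 10.94, 16.38]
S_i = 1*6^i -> [1, 6, 36, 216, 1296]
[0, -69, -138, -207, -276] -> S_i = 0 + -69*i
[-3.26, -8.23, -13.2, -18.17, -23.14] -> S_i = -3.26 + -4.97*i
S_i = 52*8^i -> [52, 416, 3328, 26624, 212992]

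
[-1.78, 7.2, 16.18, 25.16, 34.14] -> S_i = -1.78 + 8.98*i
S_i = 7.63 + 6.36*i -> [7.63, 13.99, 20.35, 26.71, 33.07]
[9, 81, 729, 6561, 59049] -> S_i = 9*9^i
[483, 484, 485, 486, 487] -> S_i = 483 + 1*i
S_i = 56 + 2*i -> [56, 58, 60, 62, 64]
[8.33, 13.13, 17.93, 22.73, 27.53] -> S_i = 8.33 + 4.80*i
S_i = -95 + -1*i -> [-95, -96, -97, -98, -99]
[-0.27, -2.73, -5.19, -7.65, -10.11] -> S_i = -0.27 + -2.46*i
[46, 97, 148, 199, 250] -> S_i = 46 + 51*i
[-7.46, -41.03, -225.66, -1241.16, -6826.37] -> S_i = -7.46*5.50^i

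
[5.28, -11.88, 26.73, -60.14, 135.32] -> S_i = 5.28*(-2.25)^i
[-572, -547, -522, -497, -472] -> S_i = -572 + 25*i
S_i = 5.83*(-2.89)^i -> [5.83, -16.85, 48.69, -140.72, 406.69]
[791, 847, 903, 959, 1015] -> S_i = 791 + 56*i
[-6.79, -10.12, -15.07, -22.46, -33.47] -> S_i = -6.79*1.49^i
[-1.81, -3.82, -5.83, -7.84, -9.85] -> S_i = -1.81 + -2.01*i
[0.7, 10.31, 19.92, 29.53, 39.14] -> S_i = 0.70 + 9.61*i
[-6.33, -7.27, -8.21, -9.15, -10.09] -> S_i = -6.33 + -0.94*i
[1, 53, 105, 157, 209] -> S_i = 1 + 52*i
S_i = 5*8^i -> [5, 40, 320, 2560, 20480]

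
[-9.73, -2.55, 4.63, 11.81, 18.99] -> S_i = -9.73 + 7.18*i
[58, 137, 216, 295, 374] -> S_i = 58 + 79*i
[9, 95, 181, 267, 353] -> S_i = 9 + 86*i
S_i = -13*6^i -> [-13, -78, -468, -2808, -16848]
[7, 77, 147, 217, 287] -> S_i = 7 + 70*i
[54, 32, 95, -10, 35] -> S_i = Random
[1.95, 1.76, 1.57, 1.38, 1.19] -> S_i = 1.95 + -0.19*i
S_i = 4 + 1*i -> [4, 5, 6, 7, 8]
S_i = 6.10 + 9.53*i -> [6.1, 15.63, 25.16, 34.69, 44.22]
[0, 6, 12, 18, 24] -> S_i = 0 + 6*i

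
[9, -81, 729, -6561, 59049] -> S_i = 9*-9^i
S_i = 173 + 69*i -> [173, 242, 311, 380, 449]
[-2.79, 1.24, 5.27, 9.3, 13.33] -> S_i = -2.79 + 4.03*i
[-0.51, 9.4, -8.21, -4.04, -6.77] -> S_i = Random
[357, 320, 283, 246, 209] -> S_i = 357 + -37*i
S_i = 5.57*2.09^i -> [5.57, 11.64, 24.33, 50.85, 106.28]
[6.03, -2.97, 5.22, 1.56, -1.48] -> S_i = Random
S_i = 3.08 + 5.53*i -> [3.08, 8.61, 14.14, 19.67, 25.2]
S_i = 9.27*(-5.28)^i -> [9.27, -48.95, 258.43, -1364.53, 7204.69]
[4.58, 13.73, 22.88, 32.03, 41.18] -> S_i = 4.58 + 9.15*i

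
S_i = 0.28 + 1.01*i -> [0.28, 1.29, 2.3, 3.31, 4.32]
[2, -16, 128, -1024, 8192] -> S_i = 2*-8^i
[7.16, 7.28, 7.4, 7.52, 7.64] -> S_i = 7.16 + 0.12*i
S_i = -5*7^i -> [-5, -35, -245, -1715, -12005]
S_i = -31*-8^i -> [-31, 248, -1984, 15872, -126976]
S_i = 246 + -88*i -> [246, 158, 70, -18, -106]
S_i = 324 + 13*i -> [324, 337, 350, 363, 376]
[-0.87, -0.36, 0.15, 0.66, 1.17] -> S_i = -0.87 + 0.51*i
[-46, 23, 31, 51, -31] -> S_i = Random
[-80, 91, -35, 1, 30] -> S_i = Random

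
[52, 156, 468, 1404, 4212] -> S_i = 52*3^i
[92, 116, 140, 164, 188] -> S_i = 92 + 24*i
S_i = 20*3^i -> [20, 60, 180, 540, 1620]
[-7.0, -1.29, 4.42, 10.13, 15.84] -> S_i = -7.00 + 5.71*i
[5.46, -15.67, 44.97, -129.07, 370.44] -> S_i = 5.46*(-2.87)^i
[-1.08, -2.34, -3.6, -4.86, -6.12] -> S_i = -1.08 + -1.26*i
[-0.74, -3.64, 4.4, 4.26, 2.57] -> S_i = Random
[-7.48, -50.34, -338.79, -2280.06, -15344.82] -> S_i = -7.48*6.73^i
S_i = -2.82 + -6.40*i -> [-2.82, -9.22, -15.62, -22.02, -28.42]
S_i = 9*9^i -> [9, 81, 729, 6561, 59049]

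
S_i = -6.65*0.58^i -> [-6.65, -3.86, -2.24, -1.3, -0.75]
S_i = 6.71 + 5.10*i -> [6.71, 11.81, 16.91, 22.01, 27.11]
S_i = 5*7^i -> [5, 35, 245, 1715, 12005]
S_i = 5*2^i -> [5, 10, 20, 40, 80]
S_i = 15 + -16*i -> [15, -1, -17, -33, -49]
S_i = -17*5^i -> [-17, -85, -425, -2125, -10625]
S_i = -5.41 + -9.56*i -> [-5.41, -14.97, -24.53, -34.09, -43.65]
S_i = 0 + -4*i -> [0, -4, -8, -12, -16]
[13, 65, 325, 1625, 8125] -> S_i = 13*5^i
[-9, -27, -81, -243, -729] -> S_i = -9*3^i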